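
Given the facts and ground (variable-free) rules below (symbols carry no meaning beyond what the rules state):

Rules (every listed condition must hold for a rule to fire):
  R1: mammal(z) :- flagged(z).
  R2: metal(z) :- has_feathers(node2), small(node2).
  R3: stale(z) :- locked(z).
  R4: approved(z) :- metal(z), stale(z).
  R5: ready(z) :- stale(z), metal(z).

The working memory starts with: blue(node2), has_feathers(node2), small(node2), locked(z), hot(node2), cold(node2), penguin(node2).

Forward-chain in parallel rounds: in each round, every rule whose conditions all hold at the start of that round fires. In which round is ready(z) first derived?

2

Round 1: R2 [metal(z) :- has_feathers(node2), small(node2).]; R3 [stale(z) :- locked(z).]. Adds metal(z), stale(z).
Round 2: R4 [approved(z) :- metal(z), stale(z).]; R5 [ready(z) :- stale(z), metal(z).]. Adds approved(z), ready(z).
ready(z) first appears in round 2.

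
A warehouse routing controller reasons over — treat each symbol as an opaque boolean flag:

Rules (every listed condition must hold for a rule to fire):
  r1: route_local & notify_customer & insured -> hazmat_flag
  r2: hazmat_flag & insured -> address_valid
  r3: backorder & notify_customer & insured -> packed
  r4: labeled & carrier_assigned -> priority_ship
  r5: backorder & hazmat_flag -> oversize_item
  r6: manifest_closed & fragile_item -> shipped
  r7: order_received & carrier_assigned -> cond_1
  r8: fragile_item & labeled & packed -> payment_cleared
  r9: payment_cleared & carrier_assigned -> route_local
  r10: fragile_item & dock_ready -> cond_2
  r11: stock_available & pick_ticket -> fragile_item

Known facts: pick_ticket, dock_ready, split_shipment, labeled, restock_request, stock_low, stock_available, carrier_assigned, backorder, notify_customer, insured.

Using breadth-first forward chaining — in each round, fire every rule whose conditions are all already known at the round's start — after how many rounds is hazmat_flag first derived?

[1] r3 [backorder & notify_customer & insured -> packed]; r4 [labeled & carrier_assigned -> priority_ship]; r11 [stock_available & pick_ticket -> fragile_item]. ⇒ new: packed, priority_ship, fragile_item.
[2] r8 [fragile_item & labeled & packed -> payment_cleared]; r10 [fragile_item & dock_ready -> cond_2]. ⇒ new: payment_cleared, cond_2.
[3] r9 [payment_cleared & carrier_assigned -> route_local]. ⇒ new: route_local.
[4] r1 [route_local & notify_customer & insured -> hazmat_flag]. ⇒ new: hazmat_flag.
hazmat_flag first appears in round 4.

4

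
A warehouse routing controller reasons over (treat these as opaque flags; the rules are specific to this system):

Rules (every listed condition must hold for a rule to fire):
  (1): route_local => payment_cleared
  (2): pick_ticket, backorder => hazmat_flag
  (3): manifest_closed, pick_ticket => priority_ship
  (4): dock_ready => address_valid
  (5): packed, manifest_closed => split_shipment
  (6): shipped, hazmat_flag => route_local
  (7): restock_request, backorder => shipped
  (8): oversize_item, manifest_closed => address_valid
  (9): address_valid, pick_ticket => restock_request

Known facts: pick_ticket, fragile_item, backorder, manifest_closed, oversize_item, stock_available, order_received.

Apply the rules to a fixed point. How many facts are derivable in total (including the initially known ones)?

Round 1: (2) [pick_ticket, backorder => hazmat_flag]; (3) [manifest_closed, pick_ticket => priority_ship]; (8) [oversize_item, manifest_closed => address_valid]. Adds hazmat_flag, priority_ship, address_valid.
Round 2: (9) [address_valid, pick_ticket => restock_request]. Adds restock_request.
Round 3: (7) [restock_request, backorder => shipped]. Adds shipped.
Round 4: (6) [shipped, hazmat_flag => route_local]. Adds route_local.
Round 5: (1) [route_local => payment_cleared]. Adds payment_cleared.
Closure: {address_valid, backorder, fragile_item, hazmat_flag, manifest_closed, order_received, oversize_item, payment_cleared, pick_ticket, priority_ship, restock_request, route_local, shipped, stock_available} — 14 facts.

14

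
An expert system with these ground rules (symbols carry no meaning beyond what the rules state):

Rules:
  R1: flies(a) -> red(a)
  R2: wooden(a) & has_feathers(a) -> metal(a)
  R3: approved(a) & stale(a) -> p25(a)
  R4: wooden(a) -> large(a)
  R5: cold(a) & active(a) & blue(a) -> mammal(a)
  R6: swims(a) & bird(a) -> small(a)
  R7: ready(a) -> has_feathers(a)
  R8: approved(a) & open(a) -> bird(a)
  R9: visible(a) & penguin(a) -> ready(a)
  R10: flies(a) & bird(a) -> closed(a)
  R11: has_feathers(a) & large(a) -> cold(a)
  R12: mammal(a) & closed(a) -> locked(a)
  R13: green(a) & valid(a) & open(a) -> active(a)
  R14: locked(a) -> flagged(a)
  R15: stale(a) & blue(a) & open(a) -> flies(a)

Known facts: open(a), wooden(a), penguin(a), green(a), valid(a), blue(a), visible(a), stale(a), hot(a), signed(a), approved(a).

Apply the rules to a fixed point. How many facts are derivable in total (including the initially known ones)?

25

[1] R3 [approved(a) & stale(a) -> p25(a)]; R4 [wooden(a) -> large(a)]; R8 [approved(a) & open(a) -> bird(a)]; R9 [visible(a) & penguin(a) -> ready(a)]; R13 [green(a) & valid(a) & open(a) -> active(a)]; R15 [stale(a) & blue(a) & open(a) -> flies(a)]. ⇒ new: p25(a), large(a), bird(a), ready(a), active(a), flies(a).
[2] R1 [flies(a) -> red(a)]; R7 [ready(a) -> has_feathers(a)]; R10 [flies(a) & bird(a) -> closed(a)]. ⇒ new: red(a), has_feathers(a), closed(a).
[3] R2 [wooden(a) & has_feathers(a) -> metal(a)]; R11 [has_feathers(a) & large(a) -> cold(a)]. ⇒ new: metal(a), cold(a).
[4] R5 [cold(a) & active(a) & blue(a) -> mammal(a)]. ⇒ new: mammal(a).
[5] R12 [mammal(a) & closed(a) -> locked(a)]. ⇒ new: locked(a).
[6] R14 [locked(a) -> flagged(a)]. ⇒ new: flagged(a).
Closure: {active(a), approved(a), bird(a), blue(a), closed(a), cold(a), flagged(a), flies(a), green(a), has_feathers(a), hot(a), large(a), locked(a), mammal(a), metal(a), open(a), p25(a), penguin(a), ready(a), red(a), signed(a), stale(a), valid(a), visible(a), wooden(a)} — 25 facts.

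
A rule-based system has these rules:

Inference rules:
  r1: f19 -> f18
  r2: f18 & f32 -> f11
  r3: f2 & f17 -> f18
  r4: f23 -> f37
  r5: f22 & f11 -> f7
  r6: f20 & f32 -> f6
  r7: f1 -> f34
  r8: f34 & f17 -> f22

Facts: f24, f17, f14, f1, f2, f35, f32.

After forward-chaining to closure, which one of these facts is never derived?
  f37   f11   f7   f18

f37

Round 1: r3 [f2 & f17 -> f18]; r7 [f1 -> f34]. Adds f18, f34.
Round 2: r2 [f18 & f32 -> f11]; r8 [f34 & f17 -> f22]. Adds f11, f22.
Round 3: r5 [f22 & f11 -> f7]. Adds f7.
Derived: f18 (round 1), f7 (round 3), f11 (round 2). f37 never appears in any round.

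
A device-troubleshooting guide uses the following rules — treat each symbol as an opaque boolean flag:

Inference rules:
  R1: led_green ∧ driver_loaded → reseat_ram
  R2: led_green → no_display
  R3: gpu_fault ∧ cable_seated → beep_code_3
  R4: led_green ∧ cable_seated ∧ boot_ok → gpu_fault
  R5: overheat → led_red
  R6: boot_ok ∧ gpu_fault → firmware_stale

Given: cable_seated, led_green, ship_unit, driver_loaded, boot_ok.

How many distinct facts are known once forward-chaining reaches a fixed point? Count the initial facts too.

Round 1 — R1, R2, R4, derive reseat_ram, no_display, gpu_fault.
Round 2 — R3, R6, derive beep_code_3, firmware_stale.
Closure: {beep_code_3, boot_ok, cable_seated, driver_loaded, firmware_stale, gpu_fault, led_green, no_display, reseat_ram, ship_unit} — 10 facts.

10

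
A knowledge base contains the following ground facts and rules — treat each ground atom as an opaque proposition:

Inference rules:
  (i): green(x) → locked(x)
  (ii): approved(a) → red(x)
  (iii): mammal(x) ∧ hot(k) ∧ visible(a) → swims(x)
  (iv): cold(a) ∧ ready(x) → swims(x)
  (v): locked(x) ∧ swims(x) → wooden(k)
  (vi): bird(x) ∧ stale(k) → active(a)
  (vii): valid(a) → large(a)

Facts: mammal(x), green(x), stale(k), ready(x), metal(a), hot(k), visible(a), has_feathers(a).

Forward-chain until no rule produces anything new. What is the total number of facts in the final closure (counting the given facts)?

11

Round 1: (i) [green(x) → locked(x)]; (iii) [mammal(x) ∧ hot(k) ∧ visible(a) → swims(x)]. New: locked(x), swims(x).
Round 2: (v) [locked(x) ∧ swims(x) → wooden(k)]. New: wooden(k).
Closure: {green(x), has_feathers(a), hot(k), locked(x), mammal(x), metal(a), ready(x), stale(k), swims(x), visible(a), wooden(k)} — 11 facts.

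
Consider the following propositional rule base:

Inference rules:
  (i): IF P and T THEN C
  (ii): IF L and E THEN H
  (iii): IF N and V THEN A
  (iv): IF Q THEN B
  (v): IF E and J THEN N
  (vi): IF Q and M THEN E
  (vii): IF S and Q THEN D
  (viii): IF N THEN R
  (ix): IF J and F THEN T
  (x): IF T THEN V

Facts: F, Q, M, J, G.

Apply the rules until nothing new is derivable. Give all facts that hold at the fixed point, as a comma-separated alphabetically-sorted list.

A, B, E, F, G, J, M, N, Q, R, T, V

Round 1: (iv) [IF Q THEN B]; (vi) [IF Q and M THEN E]; (ix) [IF J and F THEN T]. New: B, E, T.
Round 2: (v) [IF E and J THEN N]; (x) [IF T THEN V]. New: N, V.
Round 3: (iii) [IF N and V THEN A]; (viii) [IF N THEN R]. New: A, R.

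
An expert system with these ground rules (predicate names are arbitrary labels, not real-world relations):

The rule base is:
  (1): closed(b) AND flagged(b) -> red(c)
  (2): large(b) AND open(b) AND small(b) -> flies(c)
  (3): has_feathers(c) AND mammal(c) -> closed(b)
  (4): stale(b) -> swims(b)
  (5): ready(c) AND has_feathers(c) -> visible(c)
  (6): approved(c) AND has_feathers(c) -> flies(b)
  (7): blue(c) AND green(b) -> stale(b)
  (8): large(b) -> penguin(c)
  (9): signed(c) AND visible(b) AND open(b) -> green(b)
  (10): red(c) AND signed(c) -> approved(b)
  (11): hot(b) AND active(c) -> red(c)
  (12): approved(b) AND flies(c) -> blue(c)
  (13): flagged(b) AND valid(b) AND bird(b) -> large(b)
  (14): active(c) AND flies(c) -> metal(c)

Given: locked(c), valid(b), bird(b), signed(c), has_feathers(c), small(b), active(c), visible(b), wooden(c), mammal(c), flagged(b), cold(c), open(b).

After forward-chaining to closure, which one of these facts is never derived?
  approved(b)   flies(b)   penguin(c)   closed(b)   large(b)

Round 1 fires (3), (9), (13), giving closed(b), green(b), large(b).
Round 2 fires (1), (2), (8), giving red(c), flies(c), penguin(c).
Round 3 fires (10), (14), giving approved(b), metal(c).
Round 4 fires (12), giving blue(c).
Round 5 fires (7), giving stale(b).
Round 6 fires (4), giving swims(b).
Derived: large(b) (round 1), penguin(c) (round 2), approved(b) (round 3), closed(b) (round 1). flies(b) never appears in any round.

flies(b)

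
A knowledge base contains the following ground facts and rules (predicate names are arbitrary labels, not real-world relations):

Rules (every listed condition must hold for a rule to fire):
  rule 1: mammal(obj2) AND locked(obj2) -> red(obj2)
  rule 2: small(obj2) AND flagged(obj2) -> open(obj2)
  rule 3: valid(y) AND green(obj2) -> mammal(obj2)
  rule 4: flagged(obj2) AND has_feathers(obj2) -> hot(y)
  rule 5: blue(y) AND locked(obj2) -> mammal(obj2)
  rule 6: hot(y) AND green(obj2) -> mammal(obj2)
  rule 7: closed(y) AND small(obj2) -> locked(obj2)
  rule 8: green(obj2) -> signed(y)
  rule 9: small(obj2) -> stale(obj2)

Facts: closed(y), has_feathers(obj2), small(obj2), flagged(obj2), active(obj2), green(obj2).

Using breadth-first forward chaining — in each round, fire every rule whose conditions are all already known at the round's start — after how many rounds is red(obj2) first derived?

3

Round 1 fires rule 2, rule 4, rule 7, rule 8, rule 9, giving open(obj2), hot(y), locked(obj2), signed(y), stale(obj2).
Round 2 fires rule 6, giving mammal(obj2).
Round 3 fires rule 1, giving red(obj2).
red(obj2) first appears in round 3.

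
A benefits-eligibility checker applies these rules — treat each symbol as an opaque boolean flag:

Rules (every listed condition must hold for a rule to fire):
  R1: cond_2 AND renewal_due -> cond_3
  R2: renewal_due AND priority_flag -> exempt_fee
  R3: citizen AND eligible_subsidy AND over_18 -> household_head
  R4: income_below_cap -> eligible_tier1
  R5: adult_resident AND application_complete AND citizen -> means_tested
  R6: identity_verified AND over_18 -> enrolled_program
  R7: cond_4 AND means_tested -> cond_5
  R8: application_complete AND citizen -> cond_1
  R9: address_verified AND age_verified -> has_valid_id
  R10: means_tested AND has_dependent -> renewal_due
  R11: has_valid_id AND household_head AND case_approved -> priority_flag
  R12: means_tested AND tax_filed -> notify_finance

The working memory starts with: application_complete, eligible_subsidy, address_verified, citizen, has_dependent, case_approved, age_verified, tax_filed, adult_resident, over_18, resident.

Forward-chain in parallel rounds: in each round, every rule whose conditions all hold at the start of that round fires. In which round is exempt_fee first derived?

3

Round 1 — R3, R5, R8, R9, derive household_head, means_tested, cond_1, has_valid_id.
Round 2 — R10, R11, R12, derive renewal_due, priority_flag, notify_finance.
Round 3 — R2, derive exempt_fee.
exempt_fee first appears in round 3.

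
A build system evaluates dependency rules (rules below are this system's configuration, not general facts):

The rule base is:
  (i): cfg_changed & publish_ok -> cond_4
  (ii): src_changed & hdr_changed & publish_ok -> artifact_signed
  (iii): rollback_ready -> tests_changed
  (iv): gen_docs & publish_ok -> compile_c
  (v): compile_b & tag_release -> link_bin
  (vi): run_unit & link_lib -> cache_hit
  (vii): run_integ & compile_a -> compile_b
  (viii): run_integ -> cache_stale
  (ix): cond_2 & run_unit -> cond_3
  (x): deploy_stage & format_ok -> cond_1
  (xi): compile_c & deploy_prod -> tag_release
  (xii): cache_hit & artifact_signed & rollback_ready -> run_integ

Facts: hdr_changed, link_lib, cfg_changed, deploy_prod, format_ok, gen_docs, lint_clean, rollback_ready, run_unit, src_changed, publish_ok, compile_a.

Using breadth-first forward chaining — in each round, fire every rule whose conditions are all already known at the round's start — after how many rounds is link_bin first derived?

Round 1 fires (i), (ii), (iii), (iv), (vi), giving cond_4, artifact_signed, tests_changed, compile_c, cache_hit.
Round 2 fires (xi), (xii), giving tag_release, run_integ.
Round 3 fires (vii), (viii), giving compile_b, cache_stale.
Round 4 fires (v), giving link_bin.
link_bin first appears in round 4.

4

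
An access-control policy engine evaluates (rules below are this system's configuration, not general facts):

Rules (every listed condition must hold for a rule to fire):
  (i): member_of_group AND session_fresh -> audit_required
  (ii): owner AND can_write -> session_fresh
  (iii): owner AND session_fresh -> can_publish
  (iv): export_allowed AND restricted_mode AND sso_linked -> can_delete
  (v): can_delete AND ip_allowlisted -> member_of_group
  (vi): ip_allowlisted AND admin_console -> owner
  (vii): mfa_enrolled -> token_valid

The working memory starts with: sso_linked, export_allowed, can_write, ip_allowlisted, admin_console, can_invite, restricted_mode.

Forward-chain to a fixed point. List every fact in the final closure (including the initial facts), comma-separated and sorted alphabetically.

Round 1: (iv) [export_allowed AND restricted_mode AND sso_linked -> can_delete]; (vi) [ip_allowlisted AND admin_console -> owner]. Adds can_delete, owner.
Round 2: (ii) [owner AND can_write -> session_fresh]; (v) [can_delete AND ip_allowlisted -> member_of_group]. Adds session_fresh, member_of_group.
Round 3: (i) [member_of_group AND session_fresh -> audit_required]; (iii) [owner AND session_fresh -> can_publish]. Adds audit_required, can_publish.

admin_console, audit_required, can_delete, can_invite, can_publish, can_write, export_allowed, ip_allowlisted, member_of_group, owner, restricted_mode, session_fresh, sso_linked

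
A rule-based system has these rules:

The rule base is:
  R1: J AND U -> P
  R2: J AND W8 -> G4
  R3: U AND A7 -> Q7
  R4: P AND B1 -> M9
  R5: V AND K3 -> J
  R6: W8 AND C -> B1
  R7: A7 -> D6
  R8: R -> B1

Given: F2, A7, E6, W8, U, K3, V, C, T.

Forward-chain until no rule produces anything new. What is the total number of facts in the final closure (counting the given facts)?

Round 1: R3 [U AND A7 -> Q7]; R5 [V AND K3 -> J]; R6 [W8 AND C -> B1]; R7 [A7 -> D6]. Adds Q7, J, B1, D6.
Round 2: R1 [J AND U -> P]; R2 [J AND W8 -> G4]. Adds P, G4.
Round 3: R4 [P AND B1 -> M9]. Adds M9.
Closure: {A7, B1, C, D6, E6, F2, G4, J, K3, M9, P, Q7, T, U, V, W8} — 16 facts.

16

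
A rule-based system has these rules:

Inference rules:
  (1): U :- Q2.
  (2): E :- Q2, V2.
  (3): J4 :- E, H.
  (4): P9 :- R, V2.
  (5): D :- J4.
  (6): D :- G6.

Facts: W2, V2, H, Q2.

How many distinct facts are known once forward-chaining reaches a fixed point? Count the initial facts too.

Round 1 fires (1), (2), giving U, E.
Round 2 fires (3), giving J4.
Round 3 fires (5), giving D.
Closure: {D, E, H, J4, Q2, U, V2, W2} — 8 facts.

8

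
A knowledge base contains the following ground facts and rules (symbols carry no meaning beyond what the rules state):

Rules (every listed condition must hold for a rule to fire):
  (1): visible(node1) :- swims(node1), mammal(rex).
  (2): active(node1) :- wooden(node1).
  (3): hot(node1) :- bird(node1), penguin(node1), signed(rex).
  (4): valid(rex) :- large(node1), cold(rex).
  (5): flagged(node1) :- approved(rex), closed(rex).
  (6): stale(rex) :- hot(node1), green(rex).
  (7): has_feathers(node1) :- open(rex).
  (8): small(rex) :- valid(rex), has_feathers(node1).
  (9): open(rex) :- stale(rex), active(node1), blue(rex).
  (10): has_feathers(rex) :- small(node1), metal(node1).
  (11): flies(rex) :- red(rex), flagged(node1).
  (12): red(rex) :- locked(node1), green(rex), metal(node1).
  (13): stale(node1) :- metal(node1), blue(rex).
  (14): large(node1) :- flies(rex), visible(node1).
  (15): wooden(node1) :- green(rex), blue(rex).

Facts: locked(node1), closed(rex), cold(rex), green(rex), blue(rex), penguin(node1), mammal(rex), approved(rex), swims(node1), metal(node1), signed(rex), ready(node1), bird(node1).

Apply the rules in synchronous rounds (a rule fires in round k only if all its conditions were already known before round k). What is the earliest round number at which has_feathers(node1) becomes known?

4

Round 1 — (1), (3), (5), (12), (13), (15), derive visible(node1), hot(node1), flagged(node1), red(rex), stale(node1), wooden(node1).
Round 2 — (2), (6), (11), derive active(node1), stale(rex), flies(rex).
Round 3 — (9), (14), derive open(rex), large(node1).
Round 4 — (4), (7), derive valid(rex), has_feathers(node1).
has_feathers(node1) first appears in round 4.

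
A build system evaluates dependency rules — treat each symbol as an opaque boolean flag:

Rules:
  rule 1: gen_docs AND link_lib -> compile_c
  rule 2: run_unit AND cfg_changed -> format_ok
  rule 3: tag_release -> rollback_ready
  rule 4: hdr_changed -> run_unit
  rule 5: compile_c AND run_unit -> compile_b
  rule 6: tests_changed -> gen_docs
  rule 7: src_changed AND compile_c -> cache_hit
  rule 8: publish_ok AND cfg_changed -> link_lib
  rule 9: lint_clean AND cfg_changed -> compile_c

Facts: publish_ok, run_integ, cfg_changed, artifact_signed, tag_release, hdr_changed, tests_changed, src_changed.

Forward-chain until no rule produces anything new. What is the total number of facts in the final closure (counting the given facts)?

[1] rule 3 [tag_release -> rollback_ready]; rule 4 [hdr_changed -> run_unit]; rule 6 [tests_changed -> gen_docs]; rule 8 [publish_ok AND cfg_changed -> link_lib]. ⇒ new: rollback_ready, run_unit, gen_docs, link_lib.
[2] rule 1 [gen_docs AND link_lib -> compile_c]; rule 2 [run_unit AND cfg_changed -> format_ok]. ⇒ new: compile_c, format_ok.
[3] rule 5 [compile_c AND run_unit -> compile_b]; rule 7 [src_changed AND compile_c -> cache_hit]. ⇒ new: compile_b, cache_hit.
Closure: {artifact_signed, cache_hit, cfg_changed, compile_b, compile_c, format_ok, gen_docs, hdr_changed, link_lib, publish_ok, rollback_ready, run_integ, run_unit, src_changed, tag_release, tests_changed} — 16 facts.

16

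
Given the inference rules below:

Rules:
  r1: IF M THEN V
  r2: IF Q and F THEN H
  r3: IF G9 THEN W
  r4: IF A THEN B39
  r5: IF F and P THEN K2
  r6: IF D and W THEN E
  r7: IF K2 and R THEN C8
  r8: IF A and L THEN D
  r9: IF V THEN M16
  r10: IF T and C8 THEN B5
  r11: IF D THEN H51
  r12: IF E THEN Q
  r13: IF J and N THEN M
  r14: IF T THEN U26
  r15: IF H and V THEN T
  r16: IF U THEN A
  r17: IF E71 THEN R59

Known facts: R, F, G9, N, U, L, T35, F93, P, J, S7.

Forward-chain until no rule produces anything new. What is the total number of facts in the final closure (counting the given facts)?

Round 1: r3 [IF G9 THEN W]; r5 [IF F and P THEN K2]; r13 [IF J and N THEN M]; r16 [IF U THEN A]. Adds W, K2, M, A.
Round 2: r1 [IF M THEN V]; r4 [IF A THEN B39]; r7 [IF K2 and R THEN C8]; r8 [IF A and L THEN D]. Adds V, B39, C8, D.
Round 3: r6 [IF D and W THEN E]; r9 [IF V THEN M16]; r11 [IF D THEN H51]. Adds E, M16, H51.
Round 4: r12 [IF E THEN Q]. Adds Q.
Round 5: r2 [IF Q and F THEN H]. Adds H.
Round 6: r15 [IF H and V THEN T]. Adds T.
Round 7: r10 [IF T and C8 THEN B5]; r14 [IF T THEN U26]. Adds B5, U26.
Closure: {A, B39, B5, C8, D, E, F, F93, G9, H, H51, J, K2, L, M, M16, N, P, Q, R, S7, T, T35, U, U26, V, W} — 27 facts.

27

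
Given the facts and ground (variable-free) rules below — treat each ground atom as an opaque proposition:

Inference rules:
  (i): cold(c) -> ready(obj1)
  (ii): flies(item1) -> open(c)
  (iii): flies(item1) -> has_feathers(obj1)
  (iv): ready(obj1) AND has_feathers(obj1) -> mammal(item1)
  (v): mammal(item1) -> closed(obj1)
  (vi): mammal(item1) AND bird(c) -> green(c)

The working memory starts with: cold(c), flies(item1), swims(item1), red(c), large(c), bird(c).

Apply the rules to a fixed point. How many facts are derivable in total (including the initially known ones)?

12

Round 1: (i) [cold(c) -> ready(obj1)]; (ii) [flies(item1) -> open(c)]; (iii) [flies(item1) -> has_feathers(obj1)]. Adds ready(obj1), open(c), has_feathers(obj1).
Round 2: (iv) [ready(obj1) AND has_feathers(obj1) -> mammal(item1)]. Adds mammal(item1).
Round 3: (v) [mammal(item1) -> closed(obj1)]; (vi) [mammal(item1) AND bird(c) -> green(c)]. Adds closed(obj1), green(c).
Closure: {bird(c), closed(obj1), cold(c), flies(item1), green(c), has_feathers(obj1), large(c), mammal(item1), open(c), ready(obj1), red(c), swims(item1)} — 12 facts.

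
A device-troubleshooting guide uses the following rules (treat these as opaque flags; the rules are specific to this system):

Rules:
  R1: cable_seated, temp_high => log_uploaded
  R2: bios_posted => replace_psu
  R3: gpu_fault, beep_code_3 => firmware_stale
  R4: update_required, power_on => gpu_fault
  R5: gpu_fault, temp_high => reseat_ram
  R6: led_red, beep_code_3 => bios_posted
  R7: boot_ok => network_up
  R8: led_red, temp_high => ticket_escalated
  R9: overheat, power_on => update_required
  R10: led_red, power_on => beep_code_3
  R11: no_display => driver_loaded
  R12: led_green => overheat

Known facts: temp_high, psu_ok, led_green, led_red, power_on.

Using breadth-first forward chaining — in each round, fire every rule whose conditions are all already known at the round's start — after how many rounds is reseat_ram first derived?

Round 1 fires R8, R10, R12, giving ticket_escalated, beep_code_3, overheat.
Round 2 fires R6, R9, giving bios_posted, update_required.
Round 3 fires R2, R4, giving replace_psu, gpu_fault.
Round 4 fires R3, R5, giving firmware_stale, reseat_ram.
reseat_ram first appears in round 4.

4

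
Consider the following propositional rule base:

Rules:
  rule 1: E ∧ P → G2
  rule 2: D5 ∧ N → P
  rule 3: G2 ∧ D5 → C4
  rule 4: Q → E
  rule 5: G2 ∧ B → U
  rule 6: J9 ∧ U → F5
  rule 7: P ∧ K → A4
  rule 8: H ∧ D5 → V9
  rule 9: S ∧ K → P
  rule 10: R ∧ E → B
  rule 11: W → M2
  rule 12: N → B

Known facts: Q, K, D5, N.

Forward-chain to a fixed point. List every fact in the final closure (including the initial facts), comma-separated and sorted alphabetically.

[1] rule 2 [D5 ∧ N → P]; rule 4 [Q → E]; rule 12 [N → B]. ⇒ new: P, E, B.
[2] rule 1 [E ∧ P → G2]; rule 7 [P ∧ K → A4]. ⇒ new: G2, A4.
[3] rule 3 [G2 ∧ D5 → C4]; rule 5 [G2 ∧ B → U]. ⇒ new: C4, U.

A4, B, C4, D5, E, G2, K, N, P, Q, U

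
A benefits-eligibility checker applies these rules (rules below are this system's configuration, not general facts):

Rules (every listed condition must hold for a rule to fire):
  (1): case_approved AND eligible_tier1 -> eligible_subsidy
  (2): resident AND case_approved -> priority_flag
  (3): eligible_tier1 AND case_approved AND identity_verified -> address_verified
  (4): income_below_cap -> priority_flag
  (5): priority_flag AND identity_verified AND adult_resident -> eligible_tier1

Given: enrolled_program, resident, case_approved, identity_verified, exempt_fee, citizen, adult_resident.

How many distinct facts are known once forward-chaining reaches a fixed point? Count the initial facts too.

11

Round 1: (2) [resident AND case_approved -> priority_flag]. Adds priority_flag.
Round 2: (5) [priority_flag AND identity_verified AND adult_resident -> eligible_tier1]. Adds eligible_tier1.
Round 3: (1) [case_approved AND eligible_tier1 -> eligible_subsidy]; (3) [eligible_tier1 AND case_approved AND identity_verified -> address_verified]. Adds eligible_subsidy, address_verified.
Closure: {address_verified, adult_resident, case_approved, citizen, eligible_subsidy, eligible_tier1, enrolled_program, exempt_fee, identity_verified, priority_flag, resident} — 11 facts.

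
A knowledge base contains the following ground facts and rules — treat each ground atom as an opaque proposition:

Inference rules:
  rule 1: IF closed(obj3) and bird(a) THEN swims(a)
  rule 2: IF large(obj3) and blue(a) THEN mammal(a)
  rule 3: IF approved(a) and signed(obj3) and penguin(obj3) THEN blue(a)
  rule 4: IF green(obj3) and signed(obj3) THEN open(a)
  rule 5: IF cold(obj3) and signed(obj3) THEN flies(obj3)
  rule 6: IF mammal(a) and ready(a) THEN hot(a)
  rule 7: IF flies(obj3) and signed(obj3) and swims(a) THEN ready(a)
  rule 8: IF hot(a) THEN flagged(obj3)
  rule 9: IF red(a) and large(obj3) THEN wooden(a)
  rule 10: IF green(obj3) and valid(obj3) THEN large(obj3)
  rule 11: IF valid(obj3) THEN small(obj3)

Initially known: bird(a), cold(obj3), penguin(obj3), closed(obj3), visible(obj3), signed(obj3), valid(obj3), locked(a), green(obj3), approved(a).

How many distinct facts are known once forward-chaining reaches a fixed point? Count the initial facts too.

20

Round 1 — rule 1, rule 3, rule 4, rule 5, rule 10, rule 11, derive swims(a), blue(a), open(a), flies(obj3), large(obj3), small(obj3).
Round 2 — rule 2, rule 7, derive mammal(a), ready(a).
Round 3 — rule 6, derive hot(a).
Round 4 — rule 8, derive flagged(obj3).
Closure: {approved(a), bird(a), blue(a), closed(obj3), cold(obj3), flagged(obj3), flies(obj3), green(obj3), hot(a), large(obj3), locked(a), mammal(a), open(a), penguin(obj3), ready(a), signed(obj3), small(obj3), swims(a), valid(obj3), visible(obj3)} — 20 facts.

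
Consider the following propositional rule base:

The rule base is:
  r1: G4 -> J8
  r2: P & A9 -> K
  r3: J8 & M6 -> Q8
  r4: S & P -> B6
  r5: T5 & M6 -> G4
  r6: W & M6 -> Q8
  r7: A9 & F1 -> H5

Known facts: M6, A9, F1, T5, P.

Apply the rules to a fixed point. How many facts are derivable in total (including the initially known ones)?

Round 1 fires r2, r5, r7, giving K, G4, H5.
Round 2 fires r1, giving J8.
Round 3 fires r3, giving Q8.
Closure: {A9, F1, G4, H5, J8, K, M6, P, Q8, T5} — 10 facts.

10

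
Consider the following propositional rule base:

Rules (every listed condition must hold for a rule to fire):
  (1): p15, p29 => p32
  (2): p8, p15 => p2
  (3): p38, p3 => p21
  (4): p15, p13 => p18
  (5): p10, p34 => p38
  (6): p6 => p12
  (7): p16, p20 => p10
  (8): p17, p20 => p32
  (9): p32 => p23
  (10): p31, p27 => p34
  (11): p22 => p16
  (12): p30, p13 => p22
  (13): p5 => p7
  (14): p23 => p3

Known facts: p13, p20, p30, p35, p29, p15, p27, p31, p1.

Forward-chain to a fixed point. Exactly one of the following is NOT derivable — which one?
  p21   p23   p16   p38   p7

Round 1: (1) [p15, p29 => p32]; (4) [p15, p13 => p18]; (10) [p31, p27 => p34]; (12) [p30, p13 => p22]. New: p32, p18, p34, p22.
Round 2: (9) [p32 => p23]; (11) [p22 => p16]. New: p23, p16.
Round 3: (7) [p16, p20 => p10]; (14) [p23 => p3]. New: p10, p3.
Round 4: (5) [p10, p34 => p38]. New: p38.
Round 5: (3) [p38, p3 => p21]. New: p21.
Derived: p16 (round 2), p21 (round 5), p23 (round 2), p38 (round 4). p7 never appears in any round.

p7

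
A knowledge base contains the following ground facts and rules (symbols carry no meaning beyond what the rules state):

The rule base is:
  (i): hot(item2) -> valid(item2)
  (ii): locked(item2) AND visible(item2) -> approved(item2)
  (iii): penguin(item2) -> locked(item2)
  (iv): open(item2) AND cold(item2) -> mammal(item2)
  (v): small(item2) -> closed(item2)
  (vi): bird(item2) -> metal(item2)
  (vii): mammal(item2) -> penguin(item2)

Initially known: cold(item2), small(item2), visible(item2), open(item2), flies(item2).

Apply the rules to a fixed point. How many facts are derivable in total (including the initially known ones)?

10

Round 1: (iv) [open(item2) AND cold(item2) -> mammal(item2)]; (v) [small(item2) -> closed(item2)]. New: mammal(item2), closed(item2).
Round 2: (vii) [mammal(item2) -> penguin(item2)]. New: penguin(item2).
Round 3: (iii) [penguin(item2) -> locked(item2)]. New: locked(item2).
Round 4: (ii) [locked(item2) AND visible(item2) -> approved(item2)]. New: approved(item2).
Closure: {approved(item2), closed(item2), cold(item2), flies(item2), locked(item2), mammal(item2), open(item2), penguin(item2), small(item2), visible(item2)} — 10 facts.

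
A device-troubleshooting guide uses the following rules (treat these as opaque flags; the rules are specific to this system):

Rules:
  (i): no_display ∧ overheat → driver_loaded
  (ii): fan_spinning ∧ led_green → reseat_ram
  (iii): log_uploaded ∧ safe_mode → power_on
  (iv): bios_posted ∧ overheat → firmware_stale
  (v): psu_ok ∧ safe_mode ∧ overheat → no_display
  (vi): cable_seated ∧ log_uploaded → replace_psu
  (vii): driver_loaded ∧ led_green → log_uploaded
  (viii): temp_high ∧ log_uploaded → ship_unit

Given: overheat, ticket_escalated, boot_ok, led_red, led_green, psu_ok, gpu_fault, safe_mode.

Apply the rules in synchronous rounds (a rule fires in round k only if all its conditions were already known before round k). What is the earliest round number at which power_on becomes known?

4

Round 1 fires (v), giving no_display.
Round 2 fires (i), giving driver_loaded.
Round 3 fires (vii), giving log_uploaded.
Round 4 fires (iii), giving power_on.
power_on first appears in round 4.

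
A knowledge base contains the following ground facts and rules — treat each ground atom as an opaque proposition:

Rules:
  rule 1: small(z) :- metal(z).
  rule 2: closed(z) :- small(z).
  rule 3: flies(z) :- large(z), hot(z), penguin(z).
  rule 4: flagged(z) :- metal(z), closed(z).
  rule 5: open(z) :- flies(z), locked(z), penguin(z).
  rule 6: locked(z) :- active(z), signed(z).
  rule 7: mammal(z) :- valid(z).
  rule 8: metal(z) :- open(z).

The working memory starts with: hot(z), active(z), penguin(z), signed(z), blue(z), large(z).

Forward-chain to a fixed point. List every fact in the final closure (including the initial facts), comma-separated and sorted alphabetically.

Round 1 — rule 3, rule 6, derive flies(z), locked(z).
Round 2 — rule 5, derive open(z).
Round 3 — rule 8, derive metal(z).
Round 4 — rule 1, derive small(z).
Round 5 — rule 2, derive closed(z).
Round 6 — rule 4, derive flagged(z).

active(z), blue(z), closed(z), flagged(z), flies(z), hot(z), large(z), locked(z), metal(z), open(z), penguin(z), signed(z), small(z)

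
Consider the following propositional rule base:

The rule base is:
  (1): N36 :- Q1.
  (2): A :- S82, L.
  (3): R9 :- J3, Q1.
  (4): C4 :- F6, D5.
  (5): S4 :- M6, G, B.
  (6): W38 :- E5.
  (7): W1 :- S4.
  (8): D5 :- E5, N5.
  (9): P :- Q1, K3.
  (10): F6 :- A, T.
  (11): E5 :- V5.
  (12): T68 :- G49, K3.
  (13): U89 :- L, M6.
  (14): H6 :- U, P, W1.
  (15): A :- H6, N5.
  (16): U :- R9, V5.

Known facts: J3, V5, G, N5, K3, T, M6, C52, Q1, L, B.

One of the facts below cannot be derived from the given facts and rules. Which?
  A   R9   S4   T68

T68

Round 1: (1) [N36 :- Q1.]; (3) [R9 :- J3, Q1.]; (5) [S4 :- M6, G, B.]; (9) [P :- Q1, K3.]; (11) [E5 :- V5.]; (13) [U89 :- L, M6.]. New: N36, R9, S4, P, E5, U89.
Round 2: (6) [W38 :- E5.]; (7) [W1 :- S4.]; (8) [D5 :- E5, N5.]; (16) [U :- R9, V5.]. New: W38, W1, D5, U.
Round 3: (14) [H6 :- U, P, W1.]. New: H6.
Round 4: (15) [A :- H6, N5.]. New: A.
Round 5: (10) [F6 :- A, T.]. New: F6.
Round 6: (4) [C4 :- F6, D5.]. New: C4.
Derived: R9 (round 1), S4 (round 1), A (round 4). T68 never appears in any round.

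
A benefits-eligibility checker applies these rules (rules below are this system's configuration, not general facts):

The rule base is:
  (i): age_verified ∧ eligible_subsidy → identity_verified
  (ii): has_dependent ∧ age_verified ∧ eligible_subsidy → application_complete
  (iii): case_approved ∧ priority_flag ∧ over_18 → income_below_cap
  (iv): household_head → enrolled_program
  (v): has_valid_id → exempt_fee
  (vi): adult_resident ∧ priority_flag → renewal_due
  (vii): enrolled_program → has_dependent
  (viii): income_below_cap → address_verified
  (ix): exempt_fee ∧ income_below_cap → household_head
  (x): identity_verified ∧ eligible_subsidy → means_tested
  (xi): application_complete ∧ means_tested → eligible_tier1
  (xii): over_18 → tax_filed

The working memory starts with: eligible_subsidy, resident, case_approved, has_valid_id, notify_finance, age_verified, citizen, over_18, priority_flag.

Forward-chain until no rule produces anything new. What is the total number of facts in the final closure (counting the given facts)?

Round 1 fires (i), (iii), (v), (xii), giving identity_verified, income_below_cap, exempt_fee, tax_filed.
Round 2 fires (viii), (ix), (x), giving address_verified, household_head, means_tested.
Round 3 fires (iv), giving enrolled_program.
Round 4 fires (vii), giving has_dependent.
Round 5 fires (ii), giving application_complete.
Round 6 fires (xi), giving eligible_tier1.
Closure: {address_verified, age_verified, application_complete, case_approved, citizen, eligible_subsidy, eligible_tier1, enrolled_program, exempt_fee, has_dependent, has_valid_id, household_head, identity_verified, income_below_cap, means_tested, notify_finance, over_18, priority_flag, resident, tax_filed} — 20 facts.

20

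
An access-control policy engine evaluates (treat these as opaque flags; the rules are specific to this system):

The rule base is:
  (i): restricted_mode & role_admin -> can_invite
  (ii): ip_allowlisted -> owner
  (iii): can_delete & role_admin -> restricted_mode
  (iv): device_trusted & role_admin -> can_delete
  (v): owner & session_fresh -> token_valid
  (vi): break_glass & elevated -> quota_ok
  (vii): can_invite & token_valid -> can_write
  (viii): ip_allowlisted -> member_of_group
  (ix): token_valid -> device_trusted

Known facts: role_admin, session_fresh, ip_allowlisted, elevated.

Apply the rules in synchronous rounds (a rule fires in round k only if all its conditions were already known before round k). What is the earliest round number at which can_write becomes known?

7

Round 1: (ii) [ip_allowlisted -> owner]; (viii) [ip_allowlisted -> member_of_group]. New: owner, member_of_group.
Round 2: (v) [owner & session_fresh -> token_valid]. New: token_valid.
Round 3: (ix) [token_valid -> device_trusted]. New: device_trusted.
Round 4: (iv) [device_trusted & role_admin -> can_delete]. New: can_delete.
Round 5: (iii) [can_delete & role_admin -> restricted_mode]. New: restricted_mode.
Round 6: (i) [restricted_mode & role_admin -> can_invite]. New: can_invite.
Round 7: (vii) [can_invite & token_valid -> can_write]. New: can_write.
can_write first appears in round 7.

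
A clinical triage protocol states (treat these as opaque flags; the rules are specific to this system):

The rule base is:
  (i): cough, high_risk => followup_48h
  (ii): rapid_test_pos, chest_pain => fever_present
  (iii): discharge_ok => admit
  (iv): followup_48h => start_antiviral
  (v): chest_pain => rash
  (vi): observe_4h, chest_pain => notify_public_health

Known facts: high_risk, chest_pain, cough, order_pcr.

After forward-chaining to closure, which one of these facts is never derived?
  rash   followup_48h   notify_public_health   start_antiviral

notify_public_health

[1] (i) [cough, high_risk => followup_48h]; (v) [chest_pain => rash]. ⇒ new: followup_48h, rash.
[2] (iv) [followup_48h => start_antiviral]. ⇒ new: start_antiviral.
Derived: start_antiviral (round 2), followup_48h (round 1), rash (round 1). notify_public_health never appears in any round.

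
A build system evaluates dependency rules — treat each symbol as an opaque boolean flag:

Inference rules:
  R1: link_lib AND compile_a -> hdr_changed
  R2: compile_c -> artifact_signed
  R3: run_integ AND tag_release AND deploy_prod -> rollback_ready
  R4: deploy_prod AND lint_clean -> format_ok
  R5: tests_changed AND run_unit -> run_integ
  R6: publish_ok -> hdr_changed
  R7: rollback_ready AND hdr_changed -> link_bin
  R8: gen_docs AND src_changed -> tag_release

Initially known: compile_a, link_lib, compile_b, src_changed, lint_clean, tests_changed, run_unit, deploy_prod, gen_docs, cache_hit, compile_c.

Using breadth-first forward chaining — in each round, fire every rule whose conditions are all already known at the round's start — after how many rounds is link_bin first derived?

[1] R1 [link_lib AND compile_a -> hdr_changed]; R2 [compile_c -> artifact_signed]; R4 [deploy_prod AND lint_clean -> format_ok]; R5 [tests_changed AND run_unit -> run_integ]; R8 [gen_docs AND src_changed -> tag_release]. ⇒ new: hdr_changed, artifact_signed, format_ok, run_integ, tag_release.
[2] R3 [run_integ AND tag_release AND deploy_prod -> rollback_ready]. ⇒ new: rollback_ready.
[3] R7 [rollback_ready AND hdr_changed -> link_bin]. ⇒ new: link_bin.
link_bin first appears in round 3.

3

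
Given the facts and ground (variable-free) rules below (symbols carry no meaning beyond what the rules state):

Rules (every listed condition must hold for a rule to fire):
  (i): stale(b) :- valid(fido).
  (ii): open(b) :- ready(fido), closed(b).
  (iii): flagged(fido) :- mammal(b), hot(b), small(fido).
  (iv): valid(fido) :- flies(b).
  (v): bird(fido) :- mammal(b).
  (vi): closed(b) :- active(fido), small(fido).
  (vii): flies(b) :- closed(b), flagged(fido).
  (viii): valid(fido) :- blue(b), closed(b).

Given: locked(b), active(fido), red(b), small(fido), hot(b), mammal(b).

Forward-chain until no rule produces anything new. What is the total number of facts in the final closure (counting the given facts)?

12

Round 1: (iii) [flagged(fido) :- mammal(b), hot(b), small(fido).]; (v) [bird(fido) :- mammal(b).]; (vi) [closed(b) :- active(fido), small(fido).]. New: flagged(fido), bird(fido), closed(b).
Round 2: (vii) [flies(b) :- closed(b), flagged(fido).]. New: flies(b).
Round 3: (iv) [valid(fido) :- flies(b).]. New: valid(fido).
Round 4: (i) [stale(b) :- valid(fido).]. New: stale(b).
Closure: {active(fido), bird(fido), closed(b), flagged(fido), flies(b), hot(b), locked(b), mammal(b), red(b), small(fido), stale(b), valid(fido)} — 12 facts.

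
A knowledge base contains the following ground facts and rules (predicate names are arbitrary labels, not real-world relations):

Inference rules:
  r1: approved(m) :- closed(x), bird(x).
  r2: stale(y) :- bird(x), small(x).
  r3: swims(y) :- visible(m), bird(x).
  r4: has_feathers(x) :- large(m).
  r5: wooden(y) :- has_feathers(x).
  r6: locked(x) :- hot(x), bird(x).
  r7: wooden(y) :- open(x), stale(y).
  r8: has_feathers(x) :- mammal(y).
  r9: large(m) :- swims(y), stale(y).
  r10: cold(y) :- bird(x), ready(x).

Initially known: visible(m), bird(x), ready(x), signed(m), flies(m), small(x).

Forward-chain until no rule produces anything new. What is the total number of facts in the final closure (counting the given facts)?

Round 1 — r2, r3, r10, derive stale(y), swims(y), cold(y).
Round 2 — r9, derive large(m).
Round 3 — r4, derive has_feathers(x).
Round 4 — r5, derive wooden(y).
Closure: {bird(x), cold(y), flies(m), has_feathers(x), large(m), ready(x), signed(m), small(x), stale(y), swims(y), visible(m), wooden(y)} — 12 facts.

12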